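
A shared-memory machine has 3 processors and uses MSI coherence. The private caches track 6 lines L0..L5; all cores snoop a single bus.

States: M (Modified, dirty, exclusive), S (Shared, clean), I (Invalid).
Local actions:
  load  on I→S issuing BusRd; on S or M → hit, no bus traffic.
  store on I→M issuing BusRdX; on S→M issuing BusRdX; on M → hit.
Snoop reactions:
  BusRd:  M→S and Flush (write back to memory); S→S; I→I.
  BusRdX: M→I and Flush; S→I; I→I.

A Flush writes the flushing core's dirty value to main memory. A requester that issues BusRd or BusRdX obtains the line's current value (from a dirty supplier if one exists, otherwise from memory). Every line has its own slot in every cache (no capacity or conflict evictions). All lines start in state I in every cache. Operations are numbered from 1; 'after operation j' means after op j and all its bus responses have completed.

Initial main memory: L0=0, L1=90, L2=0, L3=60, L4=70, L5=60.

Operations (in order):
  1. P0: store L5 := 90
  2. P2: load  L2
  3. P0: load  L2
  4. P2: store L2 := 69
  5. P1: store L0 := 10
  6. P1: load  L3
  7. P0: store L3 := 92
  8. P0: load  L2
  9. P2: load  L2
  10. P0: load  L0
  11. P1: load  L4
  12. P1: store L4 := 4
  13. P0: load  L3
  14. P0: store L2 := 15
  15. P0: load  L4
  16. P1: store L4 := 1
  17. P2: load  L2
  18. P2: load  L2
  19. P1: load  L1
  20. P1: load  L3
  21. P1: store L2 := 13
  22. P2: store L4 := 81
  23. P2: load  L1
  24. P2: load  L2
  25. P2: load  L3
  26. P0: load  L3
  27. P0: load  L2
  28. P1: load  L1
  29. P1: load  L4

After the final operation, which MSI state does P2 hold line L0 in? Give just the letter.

  op1 P0: store L5 := 90 → M/I/I on L5; bus BusRdX; mem=60
  op2 P2: load  L2 → I/I/S on L2; bus BusRd; mem=0
  op3 P0: load  L2 → S/I/S on L2; bus BusRd; mem=0
  op4 P2: store L2 := 69 → I/I/M on L2; bus BusRdX; mem=0
  op5 P1: store L0 := 10 → I/M/I on L0; bus BusRdX; mem=0
  op6 P1: load  L3 → I/S/I on L3; bus BusRd; mem=60
  op7 P0: store L3 := 92 → M/I/I on L3; bus BusRdX; mem=60
  op8 P0: load  L2 → S/I/S on L2; bus BusRd Flush; mem=69
  op9 P2: load  L2 → S/I/S on L2; bus (none); mem=69
  op10 P0: load  L0 → S/S/I on L0; bus BusRd Flush; mem=10
  op11 P1: load  L4 → I/S/I on L4; bus BusRd; mem=70
  op12 P1: store L4 := 4 → I/M/I on L4; bus BusRdX; mem=70
  op13 P0: load  L3 → M/I/I on L3; bus (none); mem=60
  op14 P0: store L2 := 15 → M/I/I on L2; bus BusRdX; mem=69
  op15 P0: load  L4 → S/S/I on L4; bus BusRd Flush; mem=4
  op16 P1: store L4 := 1 → I/M/I on L4; bus BusRdX; mem=4
  op17 P2: load  L2 → S/I/S on L2; bus BusRd Flush; mem=15
  op18 P2: load  L2 → S/I/S on L2; bus (none); mem=15
  op19 P1: load  L1 → I/S/I on L1; bus BusRd; mem=90
  op20 P1: load  L3 → S/S/I on L3; bus BusRd Flush; mem=92
  op21 P1: store L2 := 13 → I/M/I on L2; bus BusRdX; mem=15
  op22 P2: store L4 := 81 → I/I/M on L4; bus BusRdX Flush; mem=1
  op23 P2: load  L1 → I/S/S on L1; bus BusRd; mem=90
  op24 P2: load  L2 → I/S/S on L2; bus BusRd Flush; mem=13
  op25 P2: load  L3 → S/S/S on L3; bus BusRd; mem=92
  op26 P0: load  L3 → S/S/S on L3; bus (none); mem=92
  op27 P0: load  L2 → S/S/S on L2; bus BusRd; mem=13
  op28 P1: load  L1 → I/S/S on L1; bus (none); mem=90
  op29 P1: load  L4 → I/S/S on L4; bus BusRd Flush; mem=81

state = I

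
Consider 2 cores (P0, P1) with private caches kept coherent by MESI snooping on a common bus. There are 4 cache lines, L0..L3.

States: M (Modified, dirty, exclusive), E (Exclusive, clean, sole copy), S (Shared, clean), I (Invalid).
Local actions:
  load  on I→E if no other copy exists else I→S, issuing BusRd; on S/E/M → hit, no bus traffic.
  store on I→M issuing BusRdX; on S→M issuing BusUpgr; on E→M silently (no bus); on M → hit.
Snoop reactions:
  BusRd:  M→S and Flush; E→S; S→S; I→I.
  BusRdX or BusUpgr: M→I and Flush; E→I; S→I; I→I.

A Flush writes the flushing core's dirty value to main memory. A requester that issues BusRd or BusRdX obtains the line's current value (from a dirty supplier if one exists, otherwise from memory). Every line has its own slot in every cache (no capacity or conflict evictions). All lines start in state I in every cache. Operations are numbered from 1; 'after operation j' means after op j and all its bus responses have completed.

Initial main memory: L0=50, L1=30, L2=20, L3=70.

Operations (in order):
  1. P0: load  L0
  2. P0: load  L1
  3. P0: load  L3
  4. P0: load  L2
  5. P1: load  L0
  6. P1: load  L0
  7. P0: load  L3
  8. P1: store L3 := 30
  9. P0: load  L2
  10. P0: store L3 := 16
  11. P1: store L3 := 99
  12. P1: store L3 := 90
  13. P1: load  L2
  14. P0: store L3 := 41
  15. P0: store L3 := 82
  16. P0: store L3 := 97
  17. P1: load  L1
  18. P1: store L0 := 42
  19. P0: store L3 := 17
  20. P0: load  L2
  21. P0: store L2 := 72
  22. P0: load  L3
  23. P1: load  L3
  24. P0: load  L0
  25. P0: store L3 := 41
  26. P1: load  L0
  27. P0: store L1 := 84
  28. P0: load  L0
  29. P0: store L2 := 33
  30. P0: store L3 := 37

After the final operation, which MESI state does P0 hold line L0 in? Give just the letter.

state = S

step 1: P0: load  L0  ⟶  EI  (L0)  txn=BusRd  M[L0]=50
step 2: P0: load  L1  ⟶  EI  (L1)  txn=BusRd  M[L1]=30
step 3: P0: load  L3  ⟶  EI  (L3)  txn=BusRd  M[L3]=70
step 4: P0: load  L2  ⟶  EI  (L2)  txn=BusRd  M[L2]=20
step 5: P1: load  L0  ⟶  SS  (L0)  txn=BusRd  M[L0]=50
step 6: P1: load  L0  ⟶  SS  (L0)  txn=∅  M[L0]=50
step 7: P0: load  L3  ⟶  EI  (L3)  txn=∅  M[L3]=70
step 8: P1: store L3 := 30  ⟶  IM  (L3)  txn=BusRdX  M[L3]=70
step 9: P0: load  L2  ⟶  EI  (L2)  txn=∅  M[L2]=20
step 10: P0: store L3 := 16  ⟶  MI  (L3)  txn=BusRdX+Flush  M[L3]=30
step 11: P1: store L3 := 99  ⟶  IM  (L3)  txn=BusRdX+Flush  M[L3]=16
step 12: P1: store L3 := 90  ⟶  IM  (L3)  txn=∅  M[L3]=16
step 13: P1: load  L2  ⟶  SS  (L2)  txn=BusRd  M[L2]=20
step 14: P0: store L3 := 41  ⟶  MI  (L3)  txn=BusRdX+Flush  M[L3]=90
step 15: P0: store L3 := 82  ⟶  MI  (L3)  txn=∅  M[L3]=90
step 16: P0: store L3 := 97  ⟶  MI  (L3)  txn=∅  M[L3]=90
step 17: P1: load  L1  ⟶  SS  (L1)  txn=BusRd  M[L1]=30
step 18: P1: store L0 := 42  ⟶  IM  (L0)  txn=BusUpgr  M[L0]=50
step 19: P0: store L3 := 17  ⟶  MI  (L3)  txn=∅  M[L3]=90
step 20: P0: load  L2  ⟶  SS  (L2)  txn=∅  M[L2]=20
step 21: P0: store L2 := 72  ⟶  MI  (L2)  txn=BusUpgr  M[L2]=20
step 22: P0: load  L3  ⟶  MI  (L3)  txn=∅  M[L3]=90
step 23: P1: load  L3  ⟶  SS  (L3)  txn=BusRd+Flush  M[L3]=17
step 24: P0: load  L0  ⟶  SS  (L0)  txn=BusRd+Flush  M[L0]=42
step 25: P0: store L3 := 41  ⟶  MI  (L3)  txn=BusUpgr  M[L3]=17
step 26: P1: load  L0  ⟶  SS  (L0)  txn=∅  M[L0]=42
step 27: P0: store L1 := 84  ⟶  MI  (L1)  txn=BusUpgr  M[L1]=30
step 28: P0: load  L0  ⟶  SS  (L0)  txn=∅  M[L0]=42
step 29: P0: store L2 := 33  ⟶  MI  (L2)  txn=∅  M[L2]=20
step 30: P0: store L3 := 37  ⟶  MI  (L3)  txn=∅  M[L3]=17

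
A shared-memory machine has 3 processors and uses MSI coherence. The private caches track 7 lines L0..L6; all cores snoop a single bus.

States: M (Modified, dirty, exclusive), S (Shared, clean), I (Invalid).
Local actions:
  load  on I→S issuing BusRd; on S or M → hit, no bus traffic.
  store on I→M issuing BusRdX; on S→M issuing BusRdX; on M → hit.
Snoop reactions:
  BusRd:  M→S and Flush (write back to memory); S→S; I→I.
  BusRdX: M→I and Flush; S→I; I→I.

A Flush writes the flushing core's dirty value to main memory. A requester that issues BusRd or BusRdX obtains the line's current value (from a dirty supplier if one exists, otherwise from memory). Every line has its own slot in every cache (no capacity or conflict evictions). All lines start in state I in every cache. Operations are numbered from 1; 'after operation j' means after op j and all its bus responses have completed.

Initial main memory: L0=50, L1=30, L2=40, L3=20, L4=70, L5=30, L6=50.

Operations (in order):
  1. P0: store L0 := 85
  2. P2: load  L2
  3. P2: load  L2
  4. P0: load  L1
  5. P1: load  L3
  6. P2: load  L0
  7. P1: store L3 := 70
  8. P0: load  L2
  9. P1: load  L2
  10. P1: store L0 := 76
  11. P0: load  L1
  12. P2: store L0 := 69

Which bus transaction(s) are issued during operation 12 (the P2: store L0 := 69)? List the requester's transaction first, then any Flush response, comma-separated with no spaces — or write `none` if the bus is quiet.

bus = BusRdX,Flush

step 1: P0: store L0 := 85  ⟶  MII  (L0)  txn=BusRdX  M[L0]=50
step 2: P2: load  L2  ⟶  IIS  (L2)  txn=BusRd  M[L2]=40
step 3: P2: load  L2  ⟶  IIS  (L2)  txn=∅  M[L2]=40
step 4: P0: load  L1  ⟶  SII  (L1)  txn=BusRd  M[L1]=30
step 5: P1: load  L3  ⟶  ISI  (L3)  txn=BusRd  M[L3]=20
step 6: P2: load  L0  ⟶  SIS  (L0)  txn=BusRd+Flush  M[L0]=85
step 7: P1: store L3 := 70  ⟶  IMI  (L3)  txn=BusRdX  M[L3]=20
step 8: P0: load  L2  ⟶  SIS  (L2)  txn=BusRd  M[L2]=40
step 9: P1: load  L2  ⟶  SSS  (L2)  txn=BusRd  M[L2]=40
step 10: P1: store L0 := 76  ⟶  IMI  (L0)  txn=BusRdX  M[L0]=85
step 11: P0: load  L1  ⟶  SII  (L1)  txn=∅  M[L1]=30
step 12: P2: store L0 := 69  ⟶  IIM  (L0)  txn=BusRdX+Flush  M[L0]=76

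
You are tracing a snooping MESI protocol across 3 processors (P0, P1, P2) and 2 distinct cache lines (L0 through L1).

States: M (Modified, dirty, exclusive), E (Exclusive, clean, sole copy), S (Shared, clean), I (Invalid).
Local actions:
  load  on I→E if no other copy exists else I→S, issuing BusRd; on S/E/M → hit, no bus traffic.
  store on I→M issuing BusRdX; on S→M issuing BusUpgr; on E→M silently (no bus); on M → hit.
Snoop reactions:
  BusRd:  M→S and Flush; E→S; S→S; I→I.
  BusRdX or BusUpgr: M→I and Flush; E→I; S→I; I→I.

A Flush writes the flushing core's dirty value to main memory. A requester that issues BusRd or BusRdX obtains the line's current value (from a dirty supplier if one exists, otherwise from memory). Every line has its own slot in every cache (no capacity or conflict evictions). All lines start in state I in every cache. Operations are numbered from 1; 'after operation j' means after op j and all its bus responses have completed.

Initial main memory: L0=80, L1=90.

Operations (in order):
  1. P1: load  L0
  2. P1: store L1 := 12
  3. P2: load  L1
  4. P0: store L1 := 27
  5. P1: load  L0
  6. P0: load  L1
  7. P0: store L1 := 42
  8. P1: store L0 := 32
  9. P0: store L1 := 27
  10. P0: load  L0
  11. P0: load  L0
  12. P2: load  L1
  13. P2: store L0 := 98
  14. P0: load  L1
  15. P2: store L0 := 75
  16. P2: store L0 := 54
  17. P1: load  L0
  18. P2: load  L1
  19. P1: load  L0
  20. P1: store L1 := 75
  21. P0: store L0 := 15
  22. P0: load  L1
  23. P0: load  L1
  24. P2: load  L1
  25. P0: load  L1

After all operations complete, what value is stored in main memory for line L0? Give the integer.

memory[L0] = 54

[1] P1: load  L0 | P0:I, P1:E(80), P2:I | bus: BusRd
[2] P1: store L1 := 12 | P0:I, P1:M(12), P2:I | bus: BusRdX
[3] P2: load  L1 | P0:I, P1:S(12), P2:S(12) | bus: BusRd,Flush
[4] P0: store L1 := 27 | P0:M(27), P1:I, P2:I | bus: BusRdX
[5] P1: load  L0 | P0:I, P1:E(80), P2:I | bus: none
[6] P0: load  L1 | P0:M(27), P1:I, P2:I | bus: none
[7] P0: store L1 := 42 | P0:M(42), P1:I, P2:I | bus: none
[8] P1: store L0 := 32 | P0:I, P1:M(32), P2:I | bus: none
[9] P0: store L1 := 27 | P0:M(27), P1:I, P2:I | bus: none
[10] P0: load  L0 | P0:S(32), P1:S(32), P2:I | bus: BusRd,Flush
[11] P0: load  L0 | P0:S(32), P1:S(32), P2:I | bus: none
[12] P2: load  L1 | P0:S(27), P1:I, P2:S(27) | bus: BusRd,Flush
[13] P2: store L0 := 98 | P0:I, P1:I, P2:M(98) | bus: BusRdX
[14] P0: load  L1 | P0:S(27), P1:I, P2:S(27) | bus: none
[15] P2: store L0 := 75 | P0:I, P1:I, P2:M(75) | bus: none
[16] P2: store L0 := 54 | P0:I, P1:I, P2:M(54) | bus: none
[17] P1: load  L0 | P0:I, P1:S(54), P2:S(54) | bus: BusRd,Flush
[18] P2: load  L1 | P0:S(27), P1:I, P2:S(27) | bus: none
[19] P1: load  L0 | P0:I, P1:S(54), P2:S(54) | bus: none
[20] P1: store L1 := 75 | P0:I, P1:M(75), P2:I | bus: BusRdX
[21] P0: store L0 := 15 | P0:M(15), P1:I, P2:I | bus: BusRdX
[22] P0: load  L1 | P0:S(75), P1:S(75), P2:I | bus: BusRd,Flush
[23] P0: load  L1 | P0:S(75), P1:S(75), P2:I | bus: none
[24] P2: load  L1 | P0:S(75), P1:S(75), P2:S(75) | bus: BusRd
[25] P0: load  L1 | P0:S(75), P1:S(75), P2:S(75) | bus: none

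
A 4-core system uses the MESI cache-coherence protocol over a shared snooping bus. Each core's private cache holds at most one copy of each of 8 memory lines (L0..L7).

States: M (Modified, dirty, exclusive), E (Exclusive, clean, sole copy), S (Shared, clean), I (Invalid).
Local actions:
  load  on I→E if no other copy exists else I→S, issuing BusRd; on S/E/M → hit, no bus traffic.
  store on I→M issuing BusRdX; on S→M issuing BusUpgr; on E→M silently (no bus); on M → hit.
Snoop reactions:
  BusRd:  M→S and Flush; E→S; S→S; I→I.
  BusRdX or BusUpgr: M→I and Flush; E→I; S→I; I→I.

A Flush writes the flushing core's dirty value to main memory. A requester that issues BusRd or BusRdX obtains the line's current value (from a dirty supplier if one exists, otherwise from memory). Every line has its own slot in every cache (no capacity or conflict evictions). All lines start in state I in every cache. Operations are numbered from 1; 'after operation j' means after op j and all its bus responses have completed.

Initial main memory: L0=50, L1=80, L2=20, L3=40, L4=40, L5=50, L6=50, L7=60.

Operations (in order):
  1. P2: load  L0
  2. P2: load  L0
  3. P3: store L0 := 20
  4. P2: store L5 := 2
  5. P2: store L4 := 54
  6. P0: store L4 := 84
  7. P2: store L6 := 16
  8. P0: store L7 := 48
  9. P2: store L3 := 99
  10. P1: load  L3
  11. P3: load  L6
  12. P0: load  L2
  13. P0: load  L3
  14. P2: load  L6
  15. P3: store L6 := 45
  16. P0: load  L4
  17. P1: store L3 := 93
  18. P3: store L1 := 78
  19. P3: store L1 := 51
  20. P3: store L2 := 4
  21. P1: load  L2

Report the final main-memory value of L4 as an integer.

step 1: P2: load  L0  ⟶  IIEI  (L0)  txn=BusRd  M[L0]=50
step 2: P2: load  L0  ⟶  IIEI  (L0)  txn=∅  M[L0]=50
step 3: P3: store L0 := 20  ⟶  IIIM  (L0)  txn=BusRdX  M[L0]=50
step 4: P2: store L5 := 2  ⟶  IIMI  (L5)  txn=BusRdX  M[L5]=50
step 5: P2: store L4 := 54  ⟶  IIMI  (L4)  txn=BusRdX  M[L4]=40
step 6: P0: store L4 := 84  ⟶  MIII  (L4)  txn=BusRdX+Flush  M[L4]=54
step 7: P2: store L6 := 16  ⟶  IIMI  (L6)  txn=BusRdX  M[L6]=50
step 8: P0: store L7 := 48  ⟶  MIII  (L7)  txn=BusRdX  M[L7]=60
step 9: P2: store L3 := 99  ⟶  IIMI  (L3)  txn=BusRdX  M[L3]=40
step 10: P1: load  L3  ⟶  ISSI  (L3)  txn=BusRd+Flush  M[L3]=99
step 11: P3: load  L6  ⟶  IISS  (L6)  txn=BusRd+Flush  M[L6]=16
step 12: P0: load  L2  ⟶  EIII  (L2)  txn=BusRd  M[L2]=20
step 13: P0: load  L3  ⟶  SSSI  (L3)  txn=BusRd  M[L3]=99
step 14: P2: load  L6  ⟶  IISS  (L6)  txn=∅  M[L6]=16
step 15: P3: store L6 := 45  ⟶  IIIM  (L6)  txn=BusUpgr  M[L6]=16
step 16: P0: load  L4  ⟶  MIII  (L4)  txn=∅  M[L4]=54
step 17: P1: store L3 := 93  ⟶  IMII  (L3)  txn=BusUpgr  M[L3]=99
step 18: P3: store L1 := 78  ⟶  IIIM  (L1)  txn=BusRdX  M[L1]=80
step 19: P3: store L1 := 51  ⟶  IIIM  (L1)  txn=∅  M[L1]=80
step 20: P3: store L2 := 4  ⟶  IIIM  (L2)  txn=BusRdX  M[L2]=20
step 21: P1: load  L2  ⟶  ISIS  (L2)  txn=BusRd+Flush  M[L2]=4

memory[L4] = 54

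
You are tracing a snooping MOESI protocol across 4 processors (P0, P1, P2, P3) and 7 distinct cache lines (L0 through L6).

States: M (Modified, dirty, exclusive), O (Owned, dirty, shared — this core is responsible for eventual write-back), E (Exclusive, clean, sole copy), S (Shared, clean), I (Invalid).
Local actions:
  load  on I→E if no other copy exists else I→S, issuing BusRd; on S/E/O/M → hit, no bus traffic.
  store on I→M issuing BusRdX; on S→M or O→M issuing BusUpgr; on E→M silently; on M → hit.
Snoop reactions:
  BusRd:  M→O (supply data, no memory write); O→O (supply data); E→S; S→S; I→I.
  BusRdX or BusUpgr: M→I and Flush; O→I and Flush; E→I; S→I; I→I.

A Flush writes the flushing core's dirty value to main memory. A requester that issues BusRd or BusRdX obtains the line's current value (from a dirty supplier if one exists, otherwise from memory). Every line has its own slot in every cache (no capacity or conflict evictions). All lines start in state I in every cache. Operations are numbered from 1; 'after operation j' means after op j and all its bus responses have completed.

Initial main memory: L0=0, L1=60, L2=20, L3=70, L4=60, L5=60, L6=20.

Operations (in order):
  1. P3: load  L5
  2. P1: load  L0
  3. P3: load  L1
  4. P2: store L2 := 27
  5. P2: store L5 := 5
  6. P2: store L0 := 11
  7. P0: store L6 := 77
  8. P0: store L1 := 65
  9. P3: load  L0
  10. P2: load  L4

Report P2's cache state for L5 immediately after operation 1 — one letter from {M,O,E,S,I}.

[1] P3: load  L5 | P0:I, P1:I, P2:I, P3:E(60) | bus: BusRd
[2] P1: load  L0 | P0:I, P1:E(0), P2:I, P3:I | bus: BusRd
[3] P3: load  L1 | P0:I, P1:I, P2:I, P3:E(60) | bus: BusRd
[4] P2: store L2 := 27 | P0:I, P1:I, P2:M(27), P3:I | bus: BusRdX
[5] P2: store L5 := 5 | P0:I, P1:I, P2:M(5), P3:I | bus: BusRdX
[6] P2: store L0 := 11 | P0:I, P1:I, P2:M(11), P3:I | bus: BusRdX
[7] P0: store L6 := 77 | P0:M(77), P1:I, P2:I, P3:I | bus: BusRdX
[8] P0: store L1 := 65 | P0:M(65), P1:I, P2:I, P3:I | bus: BusRdX
[9] P3: load  L0 | P0:I, P1:I, P2:O(11), P3:S(11) | bus: BusRd
[10] P2: load  L4 | P0:I, P1:I, P2:E(60), P3:I | bus: BusRd

state = I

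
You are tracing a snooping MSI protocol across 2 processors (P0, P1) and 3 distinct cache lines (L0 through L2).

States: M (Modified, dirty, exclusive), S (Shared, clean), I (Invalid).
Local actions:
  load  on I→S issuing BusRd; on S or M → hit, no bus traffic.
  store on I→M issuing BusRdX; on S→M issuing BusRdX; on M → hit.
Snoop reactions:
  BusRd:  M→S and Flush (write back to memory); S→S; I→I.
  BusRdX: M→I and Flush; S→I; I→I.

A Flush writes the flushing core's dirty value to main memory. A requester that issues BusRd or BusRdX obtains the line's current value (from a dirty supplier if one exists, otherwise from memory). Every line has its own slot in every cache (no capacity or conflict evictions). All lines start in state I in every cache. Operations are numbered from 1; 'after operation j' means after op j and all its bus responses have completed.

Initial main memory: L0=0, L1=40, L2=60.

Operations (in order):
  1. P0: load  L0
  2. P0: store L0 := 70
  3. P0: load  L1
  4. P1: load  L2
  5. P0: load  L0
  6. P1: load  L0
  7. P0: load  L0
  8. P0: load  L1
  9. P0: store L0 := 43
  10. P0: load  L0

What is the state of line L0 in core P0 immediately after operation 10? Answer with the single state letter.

state = M

[1] P0: load  L0 | P0:S(0), P1:I | bus: BusRd
[2] P0: store L0 := 70 | P0:M(70), P1:I | bus: BusRdX
[3] P0: load  L1 | P0:S(40), P1:I | bus: BusRd
[4] P1: load  L2 | P0:I, P1:S(60) | bus: BusRd
[5] P0: load  L0 | P0:M(70), P1:I | bus: none
[6] P1: load  L0 | P0:S(70), P1:S(70) | bus: BusRd,Flush
[7] P0: load  L0 | P0:S(70), P1:S(70) | bus: none
[8] P0: load  L1 | P0:S(40), P1:I | bus: none
[9] P0: store L0 := 43 | P0:M(43), P1:I | bus: BusRdX
[10] P0: load  L0 | P0:M(43), P1:I | bus: none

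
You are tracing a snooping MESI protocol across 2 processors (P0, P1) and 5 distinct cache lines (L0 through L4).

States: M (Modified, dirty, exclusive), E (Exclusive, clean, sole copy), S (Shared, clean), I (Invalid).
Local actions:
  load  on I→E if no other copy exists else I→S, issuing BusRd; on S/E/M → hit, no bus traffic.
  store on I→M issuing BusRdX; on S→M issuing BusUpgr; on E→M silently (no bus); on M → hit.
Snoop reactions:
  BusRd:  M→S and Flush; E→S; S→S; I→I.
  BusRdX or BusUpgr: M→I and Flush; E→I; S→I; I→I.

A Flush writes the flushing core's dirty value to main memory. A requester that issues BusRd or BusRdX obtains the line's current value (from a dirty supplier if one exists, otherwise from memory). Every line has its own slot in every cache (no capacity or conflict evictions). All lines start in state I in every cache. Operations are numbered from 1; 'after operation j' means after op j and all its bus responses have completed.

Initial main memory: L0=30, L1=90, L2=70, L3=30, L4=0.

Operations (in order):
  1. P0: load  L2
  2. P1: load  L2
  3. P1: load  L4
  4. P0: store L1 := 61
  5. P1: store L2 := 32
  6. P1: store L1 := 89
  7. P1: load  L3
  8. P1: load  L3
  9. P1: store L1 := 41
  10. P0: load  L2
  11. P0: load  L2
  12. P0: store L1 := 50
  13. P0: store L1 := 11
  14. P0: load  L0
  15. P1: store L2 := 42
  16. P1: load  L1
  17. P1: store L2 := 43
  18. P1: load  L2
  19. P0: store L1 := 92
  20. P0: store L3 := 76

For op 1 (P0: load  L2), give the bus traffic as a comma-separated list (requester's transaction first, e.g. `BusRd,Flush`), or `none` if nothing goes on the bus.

bus = BusRd

1. P0: load  L2  bus=[BusRd]  L2: P0=E P1=I  mem[L2]=70
2. P1: load  L2  bus=[BusRd]  L2: P0=S P1=S  mem[L2]=70
3. P1: load  L4  bus=[BusRd]  L4: P0=I P1=E  mem[L4]=0
4. P0: store L1 := 61  bus=[BusRdX]  L1: P0=M P1=I  mem[L1]=90
5. P1: store L2 := 32  bus=[BusUpgr]  L2: P0=I P1=M  mem[L2]=70
6. P1: store L1 := 89  bus=[BusRdX,Flush]  L1: P0=I P1=M  mem[L1]=61
7. P1: load  L3  bus=[BusRd]  L3: P0=I P1=E  mem[L3]=30
8. P1: load  L3  bus=[-]  L3: P0=I P1=E  mem[L3]=30
9. P1: store L1 := 41  bus=[-]  L1: P0=I P1=M  mem[L1]=61
10. P0: load  L2  bus=[BusRd,Flush]  L2: P0=S P1=S  mem[L2]=32
11. P0: load  L2  bus=[-]  L2: P0=S P1=S  mem[L2]=32
12. P0: store L1 := 50  bus=[BusRdX,Flush]  L1: P0=M P1=I  mem[L1]=41
13. P0: store L1 := 11  bus=[-]  L1: P0=M P1=I  mem[L1]=41
14. P0: load  L0  bus=[BusRd]  L0: P0=E P1=I  mem[L0]=30
15. P1: store L2 := 42  bus=[BusUpgr]  L2: P0=I P1=M  mem[L2]=32
16. P1: load  L1  bus=[BusRd,Flush]  L1: P0=S P1=S  mem[L1]=11
17. P1: store L2 := 43  bus=[-]  L2: P0=I P1=M  mem[L2]=32
18. P1: load  L2  bus=[-]  L2: P0=I P1=M  mem[L2]=32
19. P0: store L1 := 92  bus=[BusUpgr]  L1: P0=M P1=I  mem[L1]=11
20. P0: store L3 := 76  bus=[BusRdX]  L3: P0=M P1=I  mem[L3]=30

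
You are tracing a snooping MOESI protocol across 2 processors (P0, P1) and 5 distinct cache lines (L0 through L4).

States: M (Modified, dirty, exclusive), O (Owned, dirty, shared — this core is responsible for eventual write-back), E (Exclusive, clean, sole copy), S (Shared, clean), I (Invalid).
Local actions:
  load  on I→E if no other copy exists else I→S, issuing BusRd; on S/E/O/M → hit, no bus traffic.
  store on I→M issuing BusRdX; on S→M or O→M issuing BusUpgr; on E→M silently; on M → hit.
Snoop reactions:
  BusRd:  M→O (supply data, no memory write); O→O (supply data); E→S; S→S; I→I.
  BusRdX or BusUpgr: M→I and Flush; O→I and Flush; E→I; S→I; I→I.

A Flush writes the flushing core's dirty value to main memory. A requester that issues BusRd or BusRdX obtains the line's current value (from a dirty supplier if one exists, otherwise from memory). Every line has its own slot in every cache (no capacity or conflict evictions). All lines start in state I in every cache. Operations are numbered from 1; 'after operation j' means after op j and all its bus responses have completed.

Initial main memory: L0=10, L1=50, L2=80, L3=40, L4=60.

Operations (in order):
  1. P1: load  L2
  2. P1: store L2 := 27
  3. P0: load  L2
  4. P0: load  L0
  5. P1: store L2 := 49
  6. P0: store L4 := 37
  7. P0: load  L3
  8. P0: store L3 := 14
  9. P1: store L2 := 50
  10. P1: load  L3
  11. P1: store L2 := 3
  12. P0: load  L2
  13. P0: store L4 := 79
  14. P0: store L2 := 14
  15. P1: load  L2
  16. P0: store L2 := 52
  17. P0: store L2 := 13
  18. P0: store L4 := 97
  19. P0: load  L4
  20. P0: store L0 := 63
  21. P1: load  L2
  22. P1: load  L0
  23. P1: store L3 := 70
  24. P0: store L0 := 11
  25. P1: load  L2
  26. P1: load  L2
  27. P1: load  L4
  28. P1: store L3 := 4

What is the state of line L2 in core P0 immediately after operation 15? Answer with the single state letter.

state = O

1. P1: load  L2  bus=[BusRd]  L2: P0=I P1=E  mem[L2]=80
2. P1: store L2 := 27  bus=[-]  L2: P0=I P1=M  mem[L2]=80
3. P0: load  L2  bus=[BusRd]  L2: P0=S P1=O  mem[L2]=80
4. P0: load  L0  bus=[BusRd]  L0: P0=E P1=I  mem[L0]=10
5. P1: store L2 := 49  bus=[BusUpgr]  L2: P0=I P1=M  mem[L2]=80
6. P0: store L4 := 37  bus=[BusRdX]  L4: P0=M P1=I  mem[L4]=60
7. P0: load  L3  bus=[BusRd]  L3: P0=E P1=I  mem[L3]=40
8. P0: store L3 := 14  bus=[-]  L3: P0=M P1=I  mem[L3]=40
9. P1: store L2 := 50  bus=[-]  L2: P0=I P1=M  mem[L2]=80
10. P1: load  L3  bus=[BusRd]  L3: P0=O P1=S  mem[L3]=40
11. P1: store L2 := 3  bus=[-]  L2: P0=I P1=M  mem[L2]=80
12. P0: load  L2  bus=[BusRd]  L2: P0=S P1=O  mem[L2]=80
13. P0: store L4 := 79  bus=[-]  L4: P0=M P1=I  mem[L4]=60
14. P0: store L2 := 14  bus=[BusUpgr,Flush]  L2: P0=M P1=I  mem[L2]=3
15. P1: load  L2  bus=[BusRd]  L2: P0=O P1=S  mem[L2]=3
16. P0: store L2 := 52  bus=[BusUpgr]  L2: P0=M P1=I  mem[L2]=3
17. P0: store L2 := 13  bus=[-]  L2: P0=M P1=I  mem[L2]=3
18. P0: store L4 := 97  bus=[-]  L4: P0=M P1=I  mem[L4]=60
19. P0: load  L4  bus=[-]  L4: P0=M P1=I  mem[L4]=60
20. P0: store L0 := 63  bus=[-]  L0: P0=M P1=I  mem[L0]=10
21. P1: load  L2  bus=[BusRd]  L2: P0=O P1=S  mem[L2]=3
22. P1: load  L0  bus=[BusRd]  L0: P0=O P1=S  mem[L0]=10
23. P1: store L3 := 70  bus=[BusUpgr,Flush]  L3: P0=I P1=M  mem[L3]=14
24. P0: store L0 := 11  bus=[BusUpgr]  L0: P0=M P1=I  mem[L0]=10
25. P1: load  L2  bus=[-]  L2: P0=O P1=S  mem[L2]=3
26. P1: load  L2  bus=[-]  L2: P0=O P1=S  mem[L2]=3
27. P1: load  L4  bus=[BusRd]  L4: P0=O P1=S  mem[L4]=60
28. P1: store L3 := 4  bus=[-]  L3: P0=I P1=M  mem[L3]=14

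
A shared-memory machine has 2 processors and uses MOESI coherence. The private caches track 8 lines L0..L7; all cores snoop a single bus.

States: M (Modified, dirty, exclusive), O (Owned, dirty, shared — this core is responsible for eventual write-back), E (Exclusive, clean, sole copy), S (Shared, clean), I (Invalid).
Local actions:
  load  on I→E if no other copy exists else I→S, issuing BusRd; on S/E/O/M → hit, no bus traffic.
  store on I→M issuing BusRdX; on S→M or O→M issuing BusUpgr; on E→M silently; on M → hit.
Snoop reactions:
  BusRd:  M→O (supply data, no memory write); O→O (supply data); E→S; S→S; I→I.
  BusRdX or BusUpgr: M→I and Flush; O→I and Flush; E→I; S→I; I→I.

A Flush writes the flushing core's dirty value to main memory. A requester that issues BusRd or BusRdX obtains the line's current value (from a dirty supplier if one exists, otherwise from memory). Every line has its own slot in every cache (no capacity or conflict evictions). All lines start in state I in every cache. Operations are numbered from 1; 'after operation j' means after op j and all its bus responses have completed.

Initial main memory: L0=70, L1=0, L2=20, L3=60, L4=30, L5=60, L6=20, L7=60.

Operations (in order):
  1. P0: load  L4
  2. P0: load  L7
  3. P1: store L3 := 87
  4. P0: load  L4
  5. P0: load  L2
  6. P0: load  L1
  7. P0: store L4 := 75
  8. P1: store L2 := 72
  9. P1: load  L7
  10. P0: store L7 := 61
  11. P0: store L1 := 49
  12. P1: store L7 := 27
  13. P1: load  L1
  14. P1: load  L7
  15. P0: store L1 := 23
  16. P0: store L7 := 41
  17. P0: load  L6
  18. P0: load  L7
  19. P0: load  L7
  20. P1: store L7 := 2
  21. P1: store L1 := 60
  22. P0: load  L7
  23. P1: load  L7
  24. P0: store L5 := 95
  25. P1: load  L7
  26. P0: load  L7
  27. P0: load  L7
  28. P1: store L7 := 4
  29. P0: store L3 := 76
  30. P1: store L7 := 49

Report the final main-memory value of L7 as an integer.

1. P0: load  L4  bus=[BusRd]  L4: P0=E P1=I  mem[L4]=30
2. P0: load  L7  bus=[BusRd]  L7: P0=E P1=I  mem[L7]=60
3. P1: store L3 := 87  bus=[BusRdX]  L3: P0=I P1=M  mem[L3]=60
4. P0: load  L4  bus=[-]  L4: P0=E P1=I  mem[L4]=30
5. P0: load  L2  bus=[BusRd]  L2: P0=E P1=I  mem[L2]=20
6. P0: load  L1  bus=[BusRd]  L1: P0=E P1=I  mem[L1]=0
7. P0: store L4 := 75  bus=[-]  L4: P0=M P1=I  mem[L4]=30
8. P1: store L2 := 72  bus=[BusRdX]  L2: P0=I P1=M  mem[L2]=20
9. P1: load  L7  bus=[BusRd]  L7: P0=S P1=S  mem[L7]=60
10. P0: store L7 := 61  bus=[BusUpgr]  L7: P0=M P1=I  mem[L7]=60
11. P0: store L1 := 49  bus=[-]  L1: P0=M P1=I  mem[L1]=0
12. P1: store L7 := 27  bus=[BusRdX,Flush]  L7: P0=I P1=M  mem[L7]=61
13. P1: load  L1  bus=[BusRd]  L1: P0=O P1=S  mem[L1]=0
14. P1: load  L7  bus=[-]  L7: P0=I P1=M  mem[L7]=61
15. P0: store L1 := 23  bus=[BusUpgr]  L1: P0=M P1=I  mem[L1]=0
16. P0: store L7 := 41  bus=[BusRdX,Flush]  L7: P0=M P1=I  mem[L7]=27
17. P0: load  L6  bus=[BusRd]  L6: P0=E P1=I  mem[L6]=20
18. P0: load  L7  bus=[-]  L7: P0=M P1=I  mem[L7]=27
19. P0: load  L7  bus=[-]  L7: P0=M P1=I  mem[L7]=27
20. P1: store L7 := 2  bus=[BusRdX,Flush]  L7: P0=I P1=M  mem[L7]=41
21. P1: store L1 := 60  bus=[BusRdX,Flush]  L1: P0=I P1=M  mem[L1]=23
22. P0: load  L7  bus=[BusRd]  L7: P0=S P1=O  mem[L7]=41
23. P1: load  L7  bus=[-]  L7: P0=S P1=O  mem[L7]=41
24. P0: store L5 := 95  bus=[BusRdX]  L5: P0=M P1=I  mem[L5]=60
25. P1: load  L7  bus=[-]  L7: P0=S P1=O  mem[L7]=41
26. P0: load  L7  bus=[-]  L7: P0=S P1=O  mem[L7]=41
27. P0: load  L7  bus=[-]  L7: P0=S P1=O  mem[L7]=41
28. P1: store L7 := 4  bus=[BusUpgr]  L7: P0=I P1=M  mem[L7]=41
29. P0: store L3 := 76  bus=[BusRdX,Flush]  L3: P0=M P1=I  mem[L3]=87
30. P1: store L7 := 49  bus=[-]  L7: P0=I P1=M  mem[L7]=41

memory[L7] = 41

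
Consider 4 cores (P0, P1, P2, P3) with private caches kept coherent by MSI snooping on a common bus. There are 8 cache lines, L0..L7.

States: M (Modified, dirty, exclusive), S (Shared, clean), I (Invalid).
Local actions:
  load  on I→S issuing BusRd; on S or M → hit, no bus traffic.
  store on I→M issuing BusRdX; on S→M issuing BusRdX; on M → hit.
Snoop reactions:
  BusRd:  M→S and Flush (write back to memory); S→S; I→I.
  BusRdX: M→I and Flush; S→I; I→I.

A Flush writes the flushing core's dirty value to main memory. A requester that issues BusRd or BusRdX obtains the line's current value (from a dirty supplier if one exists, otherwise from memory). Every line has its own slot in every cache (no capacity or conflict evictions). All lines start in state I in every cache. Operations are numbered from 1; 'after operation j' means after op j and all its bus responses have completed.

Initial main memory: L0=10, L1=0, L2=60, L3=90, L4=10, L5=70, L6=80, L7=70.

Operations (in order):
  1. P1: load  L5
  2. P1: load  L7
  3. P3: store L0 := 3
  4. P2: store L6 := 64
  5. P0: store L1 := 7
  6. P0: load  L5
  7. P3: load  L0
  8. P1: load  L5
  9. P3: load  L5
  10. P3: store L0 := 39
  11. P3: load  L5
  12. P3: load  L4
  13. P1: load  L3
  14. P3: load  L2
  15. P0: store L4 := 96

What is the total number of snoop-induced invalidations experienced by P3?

invalidations = 1

1. P1: load  L5  bus=[BusRd]  L5: P0=I P1=S P2=I P3=I  mem[L5]=70
2. P1: load  L7  bus=[BusRd]  L7: P0=I P1=S P2=I P3=I  mem[L7]=70
3. P3: store L0 := 3  bus=[BusRdX]  L0: P0=I P1=I P2=I P3=M  mem[L0]=10
4. P2: store L6 := 64  bus=[BusRdX]  L6: P0=I P1=I P2=M P3=I  mem[L6]=80
5. P0: store L1 := 7  bus=[BusRdX]  L1: P0=M P1=I P2=I P3=I  mem[L1]=0
6. P0: load  L5  bus=[BusRd]  L5: P0=S P1=S P2=I P3=I  mem[L5]=70
7. P3: load  L0  bus=[-]  L0: P0=I P1=I P2=I P3=M  mem[L0]=10
8. P1: load  L5  bus=[-]  L5: P0=S P1=S P2=I P3=I  mem[L5]=70
9. P3: load  L5  bus=[BusRd]  L5: P0=S P1=S P2=I P3=S  mem[L5]=70
10. P3: store L0 := 39  bus=[-]  L0: P0=I P1=I P2=I P3=M  mem[L0]=10
11. P3: load  L5  bus=[-]  L5: P0=S P1=S P2=I P3=S  mem[L5]=70
12. P3: load  L4  bus=[BusRd]  L4: P0=I P1=I P2=I P3=S  mem[L4]=10
13. P1: load  L3  bus=[BusRd]  L3: P0=I P1=S P2=I P3=I  mem[L3]=90
14. P3: load  L2  bus=[BusRd]  L2: P0=I P1=I P2=I P3=S  mem[L2]=60
15. P0: store L4 := 96  bus=[BusRdX]  L4: P0=M P1=I P2=I P3=I  mem[L4]=10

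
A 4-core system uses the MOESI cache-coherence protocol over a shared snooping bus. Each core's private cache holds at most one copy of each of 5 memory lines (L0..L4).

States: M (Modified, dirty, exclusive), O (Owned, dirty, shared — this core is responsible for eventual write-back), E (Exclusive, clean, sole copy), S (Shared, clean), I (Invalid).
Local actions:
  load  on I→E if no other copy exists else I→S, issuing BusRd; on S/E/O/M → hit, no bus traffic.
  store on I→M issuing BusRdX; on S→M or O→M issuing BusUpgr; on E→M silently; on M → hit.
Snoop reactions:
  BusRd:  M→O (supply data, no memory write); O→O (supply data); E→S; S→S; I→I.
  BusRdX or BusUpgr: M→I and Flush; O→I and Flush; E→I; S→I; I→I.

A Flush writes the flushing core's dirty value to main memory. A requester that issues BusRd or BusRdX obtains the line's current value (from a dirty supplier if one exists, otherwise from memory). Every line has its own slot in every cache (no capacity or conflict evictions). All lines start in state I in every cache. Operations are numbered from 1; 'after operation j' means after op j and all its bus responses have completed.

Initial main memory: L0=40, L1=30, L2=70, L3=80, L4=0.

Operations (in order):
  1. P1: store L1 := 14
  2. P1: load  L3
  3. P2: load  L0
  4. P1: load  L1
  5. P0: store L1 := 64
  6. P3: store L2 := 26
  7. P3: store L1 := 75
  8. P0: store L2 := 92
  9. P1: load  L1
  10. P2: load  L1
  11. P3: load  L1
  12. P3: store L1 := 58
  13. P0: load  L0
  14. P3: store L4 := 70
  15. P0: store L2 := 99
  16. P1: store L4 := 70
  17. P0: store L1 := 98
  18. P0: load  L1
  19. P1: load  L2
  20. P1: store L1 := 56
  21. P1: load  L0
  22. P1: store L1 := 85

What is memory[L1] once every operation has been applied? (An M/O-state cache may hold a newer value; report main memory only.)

  op1 P1: store L1 := 14 → I/M/I/I on L1; bus BusRdX; mem=30
  op2 P1: load  L3 → I/E/I/I on L3; bus BusRd; mem=80
  op3 P2: load  L0 → I/I/E/I on L0; bus BusRd; mem=40
  op4 P1: load  L1 → I/M/I/I on L1; bus (none); mem=30
  op5 P0: store L1 := 64 → M/I/I/I on L1; bus BusRdX Flush; mem=14
  op6 P3: store L2 := 26 → I/I/I/M on L2; bus BusRdX; mem=70
  op7 P3: store L1 := 75 → I/I/I/M on L1; bus BusRdX Flush; mem=64
  op8 P0: store L2 := 92 → M/I/I/I on L2; bus BusRdX Flush; mem=26
  op9 P1: load  L1 → I/S/I/O on L1; bus BusRd; mem=64
  op10 P2: load  L1 → I/S/S/O on L1; bus BusRd; mem=64
  op11 P3: load  L1 → I/S/S/O on L1; bus (none); mem=64
  op12 P3: store L1 := 58 → I/I/I/M on L1; bus BusUpgr; mem=64
  op13 P0: load  L0 → S/I/S/I on L0; bus BusRd; mem=40
  op14 P3: store L4 := 70 → I/I/I/M on L4; bus BusRdX; mem=0
  op15 P0: store L2 := 99 → M/I/I/I on L2; bus (none); mem=26
  op16 P1: store L4 := 70 → I/M/I/I on L4; bus BusRdX Flush; mem=70
  op17 P0: store L1 := 98 → M/I/I/I on L1; bus BusRdX Flush; mem=58
  op18 P0: load  L1 → M/I/I/I on L1; bus (none); mem=58
  op19 P1: load  L2 → O/S/I/I on L2; bus BusRd; mem=26
  op20 P1: store L1 := 56 → I/M/I/I on L1; bus BusRdX Flush; mem=98
  op21 P1: load  L0 → S/S/S/I on L0; bus BusRd; mem=40
  op22 P1: store L1 := 85 → I/M/I/I on L1; bus (none); mem=98

memory[L1] = 98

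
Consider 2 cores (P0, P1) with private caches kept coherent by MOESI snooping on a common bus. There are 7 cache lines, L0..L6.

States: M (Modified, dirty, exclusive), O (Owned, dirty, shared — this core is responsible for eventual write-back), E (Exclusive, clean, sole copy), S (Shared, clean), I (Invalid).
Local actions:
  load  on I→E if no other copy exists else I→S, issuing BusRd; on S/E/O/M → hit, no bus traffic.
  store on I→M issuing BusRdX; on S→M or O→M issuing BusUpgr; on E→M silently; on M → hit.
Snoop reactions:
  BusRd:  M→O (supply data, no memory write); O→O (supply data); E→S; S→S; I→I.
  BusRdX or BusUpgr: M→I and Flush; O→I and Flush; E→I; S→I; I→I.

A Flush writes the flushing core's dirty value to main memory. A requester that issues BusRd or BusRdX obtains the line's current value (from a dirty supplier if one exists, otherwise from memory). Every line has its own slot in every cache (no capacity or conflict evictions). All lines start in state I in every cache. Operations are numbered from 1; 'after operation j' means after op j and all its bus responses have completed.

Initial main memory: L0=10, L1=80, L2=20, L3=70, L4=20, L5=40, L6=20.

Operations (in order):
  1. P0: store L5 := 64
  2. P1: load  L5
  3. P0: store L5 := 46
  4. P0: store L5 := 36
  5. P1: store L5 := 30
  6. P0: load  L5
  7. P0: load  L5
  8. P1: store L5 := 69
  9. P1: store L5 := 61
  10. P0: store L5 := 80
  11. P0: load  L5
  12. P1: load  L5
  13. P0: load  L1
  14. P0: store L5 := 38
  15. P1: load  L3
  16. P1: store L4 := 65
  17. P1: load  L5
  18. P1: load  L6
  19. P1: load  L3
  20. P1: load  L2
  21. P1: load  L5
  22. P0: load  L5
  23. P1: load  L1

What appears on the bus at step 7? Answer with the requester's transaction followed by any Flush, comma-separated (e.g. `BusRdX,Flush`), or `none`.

bus = none

1. P0: store L5 := 64  bus=[BusRdX]  L5: P0=M P1=I  mem[L5]=40
2. P1: load  L5  bus=[BusRd]  L5: P0=O P1=S  mem[L5]=40
3. P0: store L5 := 46  bus=[BusUpgr]  L5: P0=M P1=I  mem[L5]=40
4. P0: store L5 := 36  bus=[-]  L5: P0=M P1=I  mem[L5]=40
5. P1: store L5 := 30  bus=[BusRdX,Flush]  L5: P0=I P1=M  mem[L5]=36
6. P0: load  L5  bus=[BusRd]  L5: P0=S P1=O  mem[L5]=36
7. P0: load  L5  bus=[-]  L5: P0=S P1=O  mem[L5]=36
8. P1: store L5 := 69  bus=[BusUpgr]  L5: P0=I P1=M  mem[L5]=36
9. P1: store L5 := 61  bus=[-]  L5: P0=I P1=M  mem[L5]=36
10. P0: store L5 := 80  bus=[BusRdX,Flush]  L5: P0=M P1=I  mem[L5]=61
11. P0: load  L5  bus=[-]  L5: P0=M P1=I  mem[L5]=61
12. P1: load  L5  bus=[BusRd]  L5: P0=O P1=S  mem[L5]=61
13. P0: load  L1  bus=[BusRd]  L1: P0=E P1=I  mem[L1]=80
14. P0: store L5 := 38  bus=[BusUpgr]  L5: P0=M P1=I  mem[L5]=61
15. P1: load  L3  bus=[BusRd]  L3: P0=I P1=E  mem[L3]=70
16. P1: store L4 := 65  bus=[BusRdX]  L4: P0=I P1=M  mem[L4]=20
17. P1: load  L5  bus=[BusRd]  L5: P0=O P1=S  mem[L5]=61
18. P1: load  L6  bus=[BusRd]  L6: P0=I P1=E  mem[L6]=20
19. P1: load  L3  bus=[-]  L3: P0=I P1=E  mem[L3]=70
20. P1: load  L2  bus=[BusRd]  L2: P0=I P1=E  mem[L2]=20
21. P1: load  L5  bus=[-]  L5: P0=O P1=S  mem[L5]=61
22. P0: load  L5  bus=[-]  L5: P0=O P1=S  mem[L5]=61
23. P1: load  L1  bus=[BusRd]  L1: P0=S P1=S  mem[L1]=80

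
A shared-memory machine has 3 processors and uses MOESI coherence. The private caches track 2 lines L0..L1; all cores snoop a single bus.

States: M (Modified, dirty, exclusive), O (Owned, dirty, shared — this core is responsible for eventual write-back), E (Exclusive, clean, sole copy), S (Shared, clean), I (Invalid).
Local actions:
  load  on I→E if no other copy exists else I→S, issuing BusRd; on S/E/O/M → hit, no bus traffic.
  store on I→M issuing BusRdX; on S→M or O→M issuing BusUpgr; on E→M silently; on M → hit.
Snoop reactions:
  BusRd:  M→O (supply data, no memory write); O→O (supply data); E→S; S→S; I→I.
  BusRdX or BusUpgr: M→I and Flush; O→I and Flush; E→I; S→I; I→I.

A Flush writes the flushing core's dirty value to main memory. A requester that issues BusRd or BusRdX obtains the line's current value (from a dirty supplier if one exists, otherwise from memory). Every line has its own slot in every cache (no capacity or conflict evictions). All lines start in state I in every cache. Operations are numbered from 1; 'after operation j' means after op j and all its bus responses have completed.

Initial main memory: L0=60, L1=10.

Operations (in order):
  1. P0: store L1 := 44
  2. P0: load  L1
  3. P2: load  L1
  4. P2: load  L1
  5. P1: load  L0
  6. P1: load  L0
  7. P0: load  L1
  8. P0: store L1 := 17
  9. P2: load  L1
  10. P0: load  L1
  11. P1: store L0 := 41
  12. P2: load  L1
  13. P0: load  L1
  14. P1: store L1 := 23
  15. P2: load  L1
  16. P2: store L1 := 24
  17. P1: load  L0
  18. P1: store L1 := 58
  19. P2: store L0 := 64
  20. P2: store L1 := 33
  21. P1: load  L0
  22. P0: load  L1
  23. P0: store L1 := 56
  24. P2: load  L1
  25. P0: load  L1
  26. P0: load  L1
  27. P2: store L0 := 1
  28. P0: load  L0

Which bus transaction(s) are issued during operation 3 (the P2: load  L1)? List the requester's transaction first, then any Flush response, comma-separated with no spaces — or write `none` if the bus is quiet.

[1] P0: store L1 := 44 | P0:M(44), P1:I, P2:I | bus: BusRdX
[2] P0: load  L1 | P0:M(44), P1:I, P2:I | bus: none
[3] P2: load  L1 | P0:O(44), P1:I, P2:S(44) | bus: BusRd
[4] P2: load  L1 | P0:O(44), P1:I, P2:S(44) | bus: none
[5] P1: load  L0 | P0:I, P1:E(60), P2:I | bus: BusRd
[6] P1: load  L0 | P0:I, P1:E(60), P2:I | bus: none
[7] P0: load  L1 | P0:O(44), P1:I, P2:S(44) | bus: none
[8] P0: store L1 := 17 | P0:M(17), P1:I, P2:I | bus: BusUpgr
[9] P2: load  L1 | P0:O(17), P1:I, P2:S(17) | bus: BusRd
[10] P0: load  L1 | P0:O(17), P1:I, P2:S(17) | bus: none
[11] P1: store L0 := 41 | P0:I, P1:M(41), P2:I | bus: none
[12] P2: load  L1 | P0:O(17), P1:I, P2:S(17) | bus: none
[13] P0: load  L1 | P0:O(17), P1:I, P2:S(17) | bus: none
[14] P1: store L1 := 23 | P0:I, P1:M(23), P2:I | bus: BusRdX,Flush
[15] P2: load  L1 | P0:I, P1:O(23), P2:S(23) | bus: BusRd
[16] P2: store L1 := 24 | P0:I, P1:I, P2:M(24) | bus: BusUpgr,Flush
[17] P1: load  L0 | P0:I, P1:M(41), P2:I | bus: none
[18] P1: store L1 := 58 | P0:I, P1:M(58), P2:I | bus: BusRdX,Flush
[19] P2: store L0 := 64 | P0:I, P1:I, P2:M(64) | bus: BusRdX,Flush
[20] P2: store L1 := 33 | P0:I, P1:I, P2:M(33) | bus: BusRdX,Flush
[21] P1: load  L0 | P0:I, P1:S(64), P2:O(64) | bus: BusRd
[22] P0: load  L1 | P0:S(33), P1:I, P2:O(33) | bus: BusRd
[23] P0: store L1 := 56 | P0:M(56), P1:I, P2:I | bus: BusUpgr,Flush
[24] P2: load  L1 | P0:O(56), P1:I, P2:S(56) | bus: BusRd
[25] P0: load  L1 | P0:O(56), P1:I, P2:S(56) | bus: none
[26] P0: load  L1 | P0:O(56), P1:I, P2:S(56) | bus: none
[27] P2: store L0 := 1 | P0:I, P1:I, P2:M(1) | bus: BusUpgr
[28] P0: load  L0 | P0:S(1), P1:I, P2:O(1) | bus: BusRd

bus = BusRd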